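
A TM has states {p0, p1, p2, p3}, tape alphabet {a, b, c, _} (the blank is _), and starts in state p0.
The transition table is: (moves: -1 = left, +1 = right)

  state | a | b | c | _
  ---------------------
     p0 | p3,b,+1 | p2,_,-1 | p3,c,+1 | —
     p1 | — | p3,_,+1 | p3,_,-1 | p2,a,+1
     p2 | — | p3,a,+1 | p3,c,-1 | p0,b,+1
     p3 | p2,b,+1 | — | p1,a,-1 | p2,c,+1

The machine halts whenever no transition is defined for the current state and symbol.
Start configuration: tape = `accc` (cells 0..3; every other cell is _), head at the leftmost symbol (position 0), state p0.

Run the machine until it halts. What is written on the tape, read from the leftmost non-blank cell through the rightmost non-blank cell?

state=p0 head=0 tape=[a]ccc   (p0,a)→(p3,b,+1)
state=p3 head=1 tape=b[c]cc   (p3,c)→(p1,a,-1)
state=p1 head=0 tape=[b]acc   (p1,b)→(p3,_,+1)
state=p3 head=1 tape=_[a]cc   (p3,a)→(p2,b,+1)
state=p2 head=2 tape=_b[c]c   (p2,c)→(p3,c,-1)
state=p3 head=1 tape=_[b]cc
The non-blank tape span at halt is bcc.

bcc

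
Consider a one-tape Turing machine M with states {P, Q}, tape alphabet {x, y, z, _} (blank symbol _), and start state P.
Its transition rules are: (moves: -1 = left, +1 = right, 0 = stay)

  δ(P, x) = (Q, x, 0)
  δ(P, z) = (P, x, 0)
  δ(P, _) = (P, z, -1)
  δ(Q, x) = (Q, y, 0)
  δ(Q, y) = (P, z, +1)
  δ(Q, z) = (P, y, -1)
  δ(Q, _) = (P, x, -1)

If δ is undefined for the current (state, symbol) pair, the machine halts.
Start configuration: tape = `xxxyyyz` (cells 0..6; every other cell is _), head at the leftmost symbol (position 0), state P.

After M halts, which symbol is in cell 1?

state=P head=0 tape=[x]xxyyyz   (P,x)→(Q,x,0)
state=Q head=0 tape=[x]xxyyyz   (Q,x)→(Q,y,0)
state=Q head=0 tape=[y]xxyyyz   (Q,y)→(P,z,+1)
state=P head=1 tape=z[x]xyyyz   (P,x)→(Q,x,0)
state=Q head=1 tape=z[x]xyyyz   (Q,x)→(Q,y,0)
state=Q head=1 tape=z[y]xyyyz   (Q,y)→(P,z,+1)
state=P head=2 tape=zz[x]yyyz   (P,x)→(Q,x,0)
state=Q head=2 tape=zz[x]yyyz   (Q,x)→(Q,y,0)
state=Q head=2 tape=zz[y]yyyz   (Q,y)→(P,z,+1)
state=P head=3 tape=zzz[y]yyz
Cell 1 holds z when M halts.

z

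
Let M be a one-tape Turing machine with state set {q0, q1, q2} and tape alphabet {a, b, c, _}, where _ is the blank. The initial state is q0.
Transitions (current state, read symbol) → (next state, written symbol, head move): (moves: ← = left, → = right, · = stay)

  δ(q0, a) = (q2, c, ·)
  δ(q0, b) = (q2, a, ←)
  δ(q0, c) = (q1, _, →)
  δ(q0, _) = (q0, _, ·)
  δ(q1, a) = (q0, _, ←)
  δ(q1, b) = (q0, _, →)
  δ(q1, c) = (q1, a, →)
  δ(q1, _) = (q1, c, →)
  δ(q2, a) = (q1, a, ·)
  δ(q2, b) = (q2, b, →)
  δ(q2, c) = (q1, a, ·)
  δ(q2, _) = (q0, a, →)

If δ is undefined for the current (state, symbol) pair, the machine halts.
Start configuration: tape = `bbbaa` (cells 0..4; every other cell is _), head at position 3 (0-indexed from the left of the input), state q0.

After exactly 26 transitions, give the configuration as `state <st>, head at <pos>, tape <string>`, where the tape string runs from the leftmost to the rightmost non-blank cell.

state q0, head at -2, tape a

state=q0 head=3 tape=__bbb[a]a   (q0,a)→(q2,c,·)
state=q2 head=3 tape=__bbb[c]a   (q2,c)→(q1,a,·)
state=q1 head=3 tape=__bbb[a]a   (q1,a)→(q0,_,←)
state=q0 head=2 tape=__bb[b]_a   (q0,b)→(q2,a,←)
state=q2 head=1 tape=__b[b]a_a   (q2,b)→(q2,b,→)
state=q2 head=2 tape=__bb[a]_a   (q2,a)→(q1,a,·)
state=q1 head=2 tape=__bb[a]_a   (q1,a)→(q0,_,←)
state=q0 head=1 tape=__b[b]__a   (q0,b)→(q2,a,←)
state=q2 head=0 tape=__[b]a__a   (q2,b)→(q2,b,→)
state=q2 head=1 tape=__b[a]__a   (q2,a)→(q1,a,·)
state=q1 head=1 tape=__b[a]__a   (q1,a)→(q0,_,←)
state=q0 head=0 tape=__[b]___a   (q0,b)→(q2,a,←)
state=q2 head=-1 tape=_[_]a___a   (q2,_)→(q0,a,→)
state=q0 head=0 tape=_a[a]___a   (q0,a)→(q2,c,·)
state=q2 head=0 tape=_a[c]___a   (q2,c)→(q1,a,·)
state=q1 head=0 tape=_a[a]___a   (q1,a)→(q0,_,←)
state=q0 head=-1 tape=_[a]____a   (q0,a)→(q2,c,·)
state=q2 head=-1 tape=_[c]____a   (q2,c)→(q1,a,·)
state=q1 head=-1 tape=_[a]____a   (q1,a)→(q0,_,←)
state=q0 head=-2 tape=[_]_____a   (q0,_)→(q0,_,·)
state=q0 head=-2 tape=[_]_____a   (q0,_)→(q0,_,·)
state=q0 head=-2 tape=[_]_____a   (q0,_)→(q0,_,·)
state=q0 head=-2 tape=[_]_____a   (q0,_)→(q0,_,·)
state=q0 head=-2 tape=[_]_____a   (q0,_)→(q0,_,·)
state=q0 head=-2 tape=[_]_____a   (q0,_)→(q0,_,·)
state=q0 head=-2 tape=[_]_____a   (q0,_)→(q0,_,·)
state=q0 head=-2 tape=[_]_____a
After 26 steps: state q0, head at -2, tape a.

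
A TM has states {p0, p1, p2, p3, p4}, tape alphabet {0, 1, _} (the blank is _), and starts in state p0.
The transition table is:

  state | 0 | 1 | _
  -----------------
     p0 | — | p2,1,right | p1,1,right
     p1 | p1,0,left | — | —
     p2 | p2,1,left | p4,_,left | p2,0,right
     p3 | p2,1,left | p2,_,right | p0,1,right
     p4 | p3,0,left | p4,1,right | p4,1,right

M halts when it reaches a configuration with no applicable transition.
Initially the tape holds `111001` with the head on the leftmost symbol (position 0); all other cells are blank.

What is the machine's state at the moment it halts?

p0 | _[1]11001   read 1 → write 1, move right, go to p2
p2 | _1[1]1001   read 1 → write _, move left, go to p4
p4 | _[1]_1001   read 1 → write 1, move right, go to p4
p4 | _1[_]1001   read _ → write 1, move right, go to p4
p4 | _11[1]001   read 1 → write 1, move right, go to p4
p4 | _111[0]01   read 0 → write 0, move left, go to p3
p3 | _11[1]001   read 1 → write _, move right, go to p2
p2 | _11_[0]01   read 0 → write 1, move left, go to p2
p2 | _11[_]101   read _ → write 0, move right, go to p2
p2 | _110[1]01   read 1 → write _, move left, go to p4
p4 | _11[0]_01   read 0 → write 0, move left, go to p3
p3 | _1[1]0_01   read 1 → write _, move right, go to p2
p2 | _1_[0]_01   read 0 → write 1, move left, go to p2
p2 | _1[_]1_01   read _ → write 0, move right, go to p2
p2 | _10[1]_01   read 1 → write _, move left, go to p4
p4 | _1[0]__01   read 0 → write 0, move left, go to p3
p3 | _[1]0__01   read 1 → write _, move right, go to p2
p2 | __[0]__01   read 0 → write 1, move left, go to p2
p2 | _[_]1__01   read _ → write 0, move right, go to p2
p2 | _0[1]__01   read 1 → write _, move left, go to p4
p4 | _[0]___01   read 0 → write 0, move left, go to p3
p3 | [_]0___01   read _ → write 1, move right, go to p0
p0 | 1[0]___01
No transition is defined for (p0, 0); M halts in state p0.

p0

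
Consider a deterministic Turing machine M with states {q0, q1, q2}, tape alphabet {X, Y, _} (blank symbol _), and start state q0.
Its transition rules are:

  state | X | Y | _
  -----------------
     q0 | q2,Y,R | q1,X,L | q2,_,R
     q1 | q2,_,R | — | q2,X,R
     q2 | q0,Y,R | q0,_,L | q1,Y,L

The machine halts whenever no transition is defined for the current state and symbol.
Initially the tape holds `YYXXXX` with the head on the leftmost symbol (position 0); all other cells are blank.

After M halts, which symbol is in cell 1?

q0 | _[Y]YXXXX   read Y → write X, move L, go to q1
q1 | [_]XYXXXX   read _ → write X, move R, go to q2
q2 | X[X]YXXXX   read X → write Y, move R, go to q0
q0 | XY[Y]XXXX   read Y → write X, move L, go to q1
q1 | X[Y]XXXXX
Cell 1 holds X when M halts.

X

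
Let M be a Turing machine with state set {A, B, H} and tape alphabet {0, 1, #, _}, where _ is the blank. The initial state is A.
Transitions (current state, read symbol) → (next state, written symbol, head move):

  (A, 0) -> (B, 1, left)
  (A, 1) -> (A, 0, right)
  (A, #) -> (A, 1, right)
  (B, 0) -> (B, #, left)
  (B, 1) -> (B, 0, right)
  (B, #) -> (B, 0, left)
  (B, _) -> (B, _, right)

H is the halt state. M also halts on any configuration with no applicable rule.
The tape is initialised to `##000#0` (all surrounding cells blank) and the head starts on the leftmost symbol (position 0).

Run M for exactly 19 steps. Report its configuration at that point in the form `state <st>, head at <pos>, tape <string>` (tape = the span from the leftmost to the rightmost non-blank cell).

state B, head at -1, tape #0##0#0

A | _[#]#000#0   read # → write 1, move right, go to A
A | _1[#]000#0   read # → write 1, move right, go to A
A | _11[0]00#0   read 0 → write 1, move left, go to B
B | _1[1]100#0   read 1 → write 0, move right, go to B
B | _10[1]00#0   read 1 → write 0, move right, go to B
B | _100[0]0#0   read 0 → write #, move left, go to B
B | _10[0]#0#0   read 0 → write #, move left, go to B
B | _1[0]##0#0   read 0 → write #, move left, go to B
B | _[1]###0#0   read 1 → write 0, move right, go to B
B | _0[#]##0#0   read # → write 0, move left, go to B
B | _[0]0##0#0   read 0 → write #, move left, go to B
B | [_]#0##0#0   read _ → write _, move right, go to B
B | _[#]0##0#0   read # → write 0, move left, go to B
B | [_]00##0#0   read _ → write _, move right, go to B
B | _[0]0##0#0   read 0 → write #, move left, go to B
B | [_]#0##0#0   read _ → write _, move right, go to B
B | _[#]0##0#0   read # → write 0, move left, go to B
B | [_]00##0#0   read _ → write _, move right, go to B
B | _[0]0##0#0   read 0 → write #, move left, go to B
B | [_]#0##0#0
After 19 steps: state B, head at -1, tape #0##0#0.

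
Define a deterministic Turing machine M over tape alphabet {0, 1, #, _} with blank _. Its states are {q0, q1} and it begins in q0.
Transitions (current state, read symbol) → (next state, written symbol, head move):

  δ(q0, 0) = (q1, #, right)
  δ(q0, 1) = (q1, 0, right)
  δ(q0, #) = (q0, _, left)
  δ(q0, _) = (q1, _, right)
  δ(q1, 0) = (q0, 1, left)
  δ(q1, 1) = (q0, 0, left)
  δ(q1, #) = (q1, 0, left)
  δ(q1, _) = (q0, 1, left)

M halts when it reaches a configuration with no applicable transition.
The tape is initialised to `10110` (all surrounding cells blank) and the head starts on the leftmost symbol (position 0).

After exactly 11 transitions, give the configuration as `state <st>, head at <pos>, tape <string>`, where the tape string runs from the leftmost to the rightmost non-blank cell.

state q0, head at -1, tape 10110

q0 | _[1]0110   read 1 → write 0, move right, go to q1
q1 | _0[0]110   read 0 → write 1, move left, go to q0
q0 | _[0]1110   read 0 → write #, move right, go to q1
q1 | _#[1]110   read 1 → write 0, move left, go to q0
q0 | _[#]0110   read # → write _, move left, go to q0
q0 | [_]_0110   read _ → write _, move right, go to q1
q1 | _[_]0110   read _ → write 1, move left, go to q0
q0 | [_]10110   read _ → write _, move right, go to q1
q1 | _[1]0110   read 1 → write 0, move left, go to q0
q0 | [_]00110   read _ → write _, move right, go to q1
q1 | _[0]0110   read 0 → write 1, move left, go to q0
q0 | [_]10110
After 11 steps: state q0, head at -1, tape 10110.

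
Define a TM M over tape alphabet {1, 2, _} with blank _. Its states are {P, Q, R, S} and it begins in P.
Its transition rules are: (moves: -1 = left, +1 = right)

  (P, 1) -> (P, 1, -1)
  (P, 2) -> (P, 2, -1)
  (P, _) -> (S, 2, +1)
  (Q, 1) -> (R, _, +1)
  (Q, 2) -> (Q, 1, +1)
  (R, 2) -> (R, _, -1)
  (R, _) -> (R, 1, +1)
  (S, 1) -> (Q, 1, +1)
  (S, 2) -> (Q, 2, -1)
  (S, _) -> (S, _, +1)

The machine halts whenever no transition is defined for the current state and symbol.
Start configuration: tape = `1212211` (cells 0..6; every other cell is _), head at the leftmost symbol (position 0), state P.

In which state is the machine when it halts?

P | _[1]212211   read 1 → write 1, move -1, go to P
P | [_]1212211   read _ → write 2, move +1, go to S
S | 2[1]212211   read 1 → write 1, move +1, go to Q
Q | 21[2]12211   read 2 → write 1, move +1, go to Q
Q | 211[1]2211   read 1 → write _, move +1, go to R
R | 211_[2]211   read 2 → write _, move -1, go to R
R | 211[_]_211   read _ → write 1, move +1, go to R
R | 2111[_]211   read _ → write 1, move +1, go to R
R | 21111[2]11   read 2 → write _, move -1, go to R
R | 2111[1]_11
No transition is defined for (R, 1); M halts in state R.

R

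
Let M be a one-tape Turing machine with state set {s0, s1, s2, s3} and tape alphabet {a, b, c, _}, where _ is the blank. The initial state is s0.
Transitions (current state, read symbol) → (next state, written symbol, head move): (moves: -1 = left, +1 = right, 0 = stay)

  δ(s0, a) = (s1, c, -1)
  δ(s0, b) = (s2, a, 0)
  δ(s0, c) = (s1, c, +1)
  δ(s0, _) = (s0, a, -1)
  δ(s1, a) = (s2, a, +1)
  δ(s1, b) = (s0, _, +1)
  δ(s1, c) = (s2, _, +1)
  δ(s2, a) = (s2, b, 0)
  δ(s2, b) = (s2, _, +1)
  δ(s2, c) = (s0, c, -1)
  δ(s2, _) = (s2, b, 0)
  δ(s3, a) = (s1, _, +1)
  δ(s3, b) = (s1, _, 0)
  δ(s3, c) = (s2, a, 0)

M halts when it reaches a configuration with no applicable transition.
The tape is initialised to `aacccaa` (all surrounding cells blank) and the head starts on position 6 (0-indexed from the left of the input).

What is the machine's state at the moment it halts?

s0 | _aaccca[a]   read a → write c, move -1, go to s1
s1 | _aaccc[a]c   read a → write a, move +1, go to s2
s2 | _aaccca[c]   read c → write c, move -1, go to s0
s0 | _aaccc[a]c   read a → write c, move -1, go to s1
s1 | _aacc[c]cc   read c → write _, move +1, go to s2
s2 | _aacc_[c]c   read c → write c, move -1, go to s0
s0 | _aacc[_]cc   read _ → write a, move -1, go to s0
s0 | _aac[c]acc   read c → write c, move +1, go to s1
s1 | _aacc[a]cc   read a → write a, move +1, go to s2
s2 | _aacca[c]c   read c → write c, move -1, go to s0
s0 | _aacc[a]cc   read a → write c, move -1, go to s1
s1 | _aac[c]ccc   read c → write _, move +1, go to s2
s2 | _aac_[c]cc   read c → write c, move -1, go to s0
s0 | _aac[_]ccc   read _ → write a, move -1, go to s0
s0 | _aa[c]accc   read c → write c, move +1, go to s1
s1 | _aac[a]ccc   read a → write a, move +1, go to s2
s2 | _aaca[c]cc   read c → write c, move -1, go to s0
s0 | _aac[a]ccc   read a → write c, move -1, go to s1
s1 | _aa[c]cccc   read c → write _, move +1, go to s2
s2 | _aa_[c]ccc   read c → write c, move -1, go to s0
s0 | _aa[_]cccc   read _ → write a, move -1, go to s0
s0 | _a[a]acccc   read a → write c, move -1, go to s1
s1 | _[a]cacccc   read a → write a, move +1, go to s2
s2 | _a[c]acccc   read c → write c, move -1, go to s0
s0 | _[a]cacccc   read a → write c, move -1, go to s1
s1 | [_]ccacccc
No transition is defined for (s1, _); M halts in state s1.

s1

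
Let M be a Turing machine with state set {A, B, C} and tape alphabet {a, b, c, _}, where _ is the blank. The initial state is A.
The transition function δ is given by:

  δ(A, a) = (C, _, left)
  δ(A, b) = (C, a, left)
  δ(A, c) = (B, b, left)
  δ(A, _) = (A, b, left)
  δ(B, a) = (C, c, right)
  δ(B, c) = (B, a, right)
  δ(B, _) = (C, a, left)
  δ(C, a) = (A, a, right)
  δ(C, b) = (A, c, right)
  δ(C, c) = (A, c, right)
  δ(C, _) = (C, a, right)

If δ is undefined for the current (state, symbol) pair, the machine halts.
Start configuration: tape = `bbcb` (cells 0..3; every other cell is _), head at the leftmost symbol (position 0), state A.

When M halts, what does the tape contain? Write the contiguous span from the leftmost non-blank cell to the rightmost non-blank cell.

aabbcb

state=A head=0 tape=__[b]bcb   (A,b)→(C,a,left)
state=C head=-1 tape=_[_]abcb   (C,_)→(C,a,right)
state=C head=0 tape=_a[a]bcb   (C,a)→(A,a,right)
state=A head=1 tape=_aa[b]cb   (A,b)→(C,a,left)
state=C head=0 tape=_a[a]acb   (C,a)→(A,a,right)
state=A head=1 tape=_aa[a]cb   (A,a)→(C,_,left)
state=C head=0 tape=_a[a]_cb   (C,a)→(A,a,right)
state=A head=1 tape=_aa[_]cb   (A,_)→(A,b,left)
state=A head=0 tape=_a[a]bcb   (A,a)→(C,_,left)
state=C head=-1 tape=_[a]_bcb   (C,a)→(A,a,right)
state=A head=0 tape=_a[_]bcb   (A,_)→(A,b,left)
state=A head=-1 tape=_[a]bbcb   (A,a)→(C,_,left)
state=C head=-2 tape=[_]_bbcb   (C,_)→(C,a,right)
state=C head=-1 tape=a[_]bbcb   (C,_)→(C,a,right)
state=C head=0 tape=aa[b]bcb   (C,b)→(A,c,right)
state=A head=1 tape=aac[b]cb   (A,b)→(C,a,left)
state=C head=0 tape=aa[c]acb   (C,c)→(A,c,right)
state=A head=1 tape=aac[a]cb   (A,a)→(C,_,left)
state=C head=0 tape=aa[c]_cb   (C,c)→(A,c,right)
state=A head=1 tape=aac[_]cb   (A,_)→(A,b,left)
state=A head=0 tape=aa[c]bcb   (A,c)→(B,b,left)
state=B head=-1 tape=a[a]bbcb   (B,a)→(C,c,right)
state=C head=0 tape=ac[b]bcb   (C,b)→(A,c,right)
state=A head=1 tape=acc[b]cb   (A,b)→(C,a,left)
state=C head=0 tape=ac[c]acb   (C,c)→(A,c,right)
state=A head=1 tape=acc[a]cb   (A,a)→(C,_,left)
state=C head=0 tape=ac[c]_cb   (C,c)→(A,c,right)
state=A head=1 tape=acc[_]cb   (A,_)→(A,b,left)
state=A head=0 tape=ac[c]bcb   (A,c)→(B,b,left)
state=B head=-1 tape=a[c]bbcb   (B,c)→(B,a,right)
state=B head=0 tape=aa[b]bcb
The non-blank tape span at halt is aabbcb.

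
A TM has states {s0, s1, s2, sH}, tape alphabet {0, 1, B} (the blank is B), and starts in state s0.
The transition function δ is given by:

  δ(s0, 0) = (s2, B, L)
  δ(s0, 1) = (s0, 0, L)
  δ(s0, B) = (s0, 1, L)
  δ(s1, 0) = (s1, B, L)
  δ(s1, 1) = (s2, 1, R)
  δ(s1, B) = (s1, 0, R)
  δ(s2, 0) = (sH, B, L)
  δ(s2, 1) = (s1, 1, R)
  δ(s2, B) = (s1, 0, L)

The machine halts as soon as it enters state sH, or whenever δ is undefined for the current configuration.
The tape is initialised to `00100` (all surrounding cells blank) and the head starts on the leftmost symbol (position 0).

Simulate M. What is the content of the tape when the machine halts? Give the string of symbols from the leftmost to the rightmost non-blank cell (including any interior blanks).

0000001B0

s0 | BBBB[0]0100   read 0 → write B, move L, go to s2
s2 | BBB[B]B0100   read B → write 0, move L, go to s1
s1 | BB[B]0B0100   read B → write 0, move R, go to s1
s1 | BB0[0]B0100   read 0 → write B, move L, go to s1
s1 | BB[0]BB0100   read 0 → write B, move L, go to s1
s1 | B[B]BBB0100   read B → write 0, move R, go to s1
s1 | B0[B]BB0100   read B → write 0, move R, go to s1
s1 | B00[B]B0100   read B → write 0, move R, go to s1
s1 | B000[B]0100   read B → write 0, move R, go to s1
s1 | B0000[0]100   read 0 → write B, move L, go to s1
s1 | B000[0]B100   read 0 → write B, move L, go to s1
s1 | B00[0]BB100   read 0 → write B, move L, go to s1
s1 | B0[0]BBB100   read 0 → write B, move L, go to s1
s1 | B[0]BBBB100   read 0 → write B, move L, go to s1
s1 | [B]BBBBB100   read B → write 0, move R, go to s1
s1 | 0[B]BBBB100   read B → write 0, move R, go to s1
s1 | 00[B]BBB100   read B → write 0, move R, go to s1
s1 | 000[B]BB100   read B → write 0, move R, go to s1
s1 | 0000[B]B100   read B → write 0, move R, go to s1
s1 | 00000[B]100   read B → write 0, move R, go to s1
s1 | 000000[1]00   read 1 → write 1, move R, go to s2
s2 | 0000001[0]0   read 0 → write B, move L, go to sH
sH | 000000[1]B0
The non-blank tape span at halt is 0000001B0.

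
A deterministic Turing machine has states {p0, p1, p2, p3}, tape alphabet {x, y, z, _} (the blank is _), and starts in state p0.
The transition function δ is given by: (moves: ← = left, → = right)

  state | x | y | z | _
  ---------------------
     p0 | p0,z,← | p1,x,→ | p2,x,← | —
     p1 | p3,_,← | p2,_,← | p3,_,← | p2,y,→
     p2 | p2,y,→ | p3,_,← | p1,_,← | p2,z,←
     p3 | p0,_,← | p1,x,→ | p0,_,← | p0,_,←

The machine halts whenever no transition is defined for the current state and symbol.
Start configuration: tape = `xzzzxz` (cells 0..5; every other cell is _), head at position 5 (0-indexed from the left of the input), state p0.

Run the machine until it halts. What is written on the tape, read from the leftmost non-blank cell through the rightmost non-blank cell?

x__z

state=p0 head=5 tape=__xzzzx[z]_   (p0,z)→(p2,x,←)
state=p2 head=4 tape=__xzzz[x]x_   (p2,x)→(p2,y,→)
state=p2 head=5 tape=__xzzzy[x]_   (p2,x)→(p2,y,→)
state=p2 head=6 tape=__xzzzyy[_]   (p2,_)→(p2,z,←)
state=p2 head=5 tape=__xzzzy[y]z   (p2,y)→(p3,_,←)
state=p3 head=4 tape=__xzzz[y]_z   (p3,y)→(p1,x,→)
state=p1 head=5 tape=__xzzzx[_]z   (p1,_)→(p2,y,→)
state=p2 head=6 tape=__xzzzxy[z]   (p2,z)→(p1,_,←)
state=p1 head=5 tape=__xzzzx[y]_   (p1,y)→(p2,_,←)
state=p2 head=4 tape=__xzzz[x]__   (p2,x)→(p2,y,→)
state=p2 head=5 tape=__xzzzy[_]_   (p2,_)→(p2,z,←)
state=p2 head=4 tape=__xzzz[y]z_   (p2,y)→(p3,_,←)
state=p3 head=3 tape=__xzz[z]_z_   (p3,z)→(p0,_,←)
state=p0 head=2 tape=__xz[z]__z_   (p0,z)→(p2,x,←)
state=p2 head=1 tape=__x[z]x__z_   (p2,z)→(p1,_,←)
state=p1 head=0 tape=__[x]_x__z_   (p1,x)→(p3,_,←)
state=p3 head=-1 tape=_[_]__x__z_   (p3,_)→(p0,_,←)
state=p0 head=-2 tape=[_]___x__z_
The non-blank tape span at halt is x__z.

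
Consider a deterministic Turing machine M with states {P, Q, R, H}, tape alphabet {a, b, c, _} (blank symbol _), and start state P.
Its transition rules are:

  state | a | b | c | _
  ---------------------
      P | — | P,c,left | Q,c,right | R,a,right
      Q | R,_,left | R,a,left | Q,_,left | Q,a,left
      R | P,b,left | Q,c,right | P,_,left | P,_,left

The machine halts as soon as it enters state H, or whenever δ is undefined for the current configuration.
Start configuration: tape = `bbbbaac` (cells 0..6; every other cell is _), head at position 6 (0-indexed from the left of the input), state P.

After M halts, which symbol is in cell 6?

state=P head=6 tape=_bbbbaa[c]_   (P,c)→(Q,c,right)
state=Q head=7 tape=_bbbbaac[_]   (Q,_)→(Q,a,left)
state=Q head=6 tape=_bbbbaa[c]a   (Q,c)→(Q,_,left)
state=Q head=5 tape=_bbbba[a]_a   (Q,a)→(R,_,left)
state=R head=4 tape=_bbbb[a]__a   (R,a)→(P,b,left)
state=P head=3 tape=_bbb[b]b__a   (P,b)→(P,c,left)
state=P head=2 tape=_bb[b]cb__a   (P,b)→(P,c,left)
state=P head=1 tape=_b[b]ccb__a   (P,b)→(P,c,left)
state=P head=0 tape=_[b]cccb__a   (P,b)→(P,c,left)
state=P head=-1 tape=[_]ccccb__a   (P,_)→(R,a,right)
state=R head=0 tape=a[c]cccb__a   (R,c)→(P,_,left)
state=P head=-1 tape=[a]_cccb__a
Cell 6 holds _ when M halts.

_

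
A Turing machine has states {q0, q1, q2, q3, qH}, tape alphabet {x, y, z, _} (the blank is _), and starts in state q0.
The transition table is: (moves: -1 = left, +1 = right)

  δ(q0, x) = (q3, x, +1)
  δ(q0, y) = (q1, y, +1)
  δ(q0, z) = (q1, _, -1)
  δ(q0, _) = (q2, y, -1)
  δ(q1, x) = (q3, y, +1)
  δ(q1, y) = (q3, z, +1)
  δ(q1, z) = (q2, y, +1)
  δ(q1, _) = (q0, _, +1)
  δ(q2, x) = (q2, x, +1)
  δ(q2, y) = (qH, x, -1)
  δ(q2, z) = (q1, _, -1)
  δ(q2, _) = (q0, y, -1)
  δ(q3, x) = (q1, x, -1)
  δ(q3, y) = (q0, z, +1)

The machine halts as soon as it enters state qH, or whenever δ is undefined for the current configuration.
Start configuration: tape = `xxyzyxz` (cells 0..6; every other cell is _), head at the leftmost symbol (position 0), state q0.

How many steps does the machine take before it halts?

q0 | [x]xyzyxz   read x → write x, move +1, go to q3
q3 | x[x]yzyxz   read x → write x, move -1, go to q1
q1 | [x]xyzyxz   read x → write y, move +1, go to q3
q3 | y[x]yzyxz   read x → write x, move -1, go to q1
q1 | [y]xyzyxz   read y → write z, move +1, go to q3
q3 | z[x]yzyxz   read x → write x, move -1, go to q1
q1 | [z]xyzyxz   read z → write y, move +1, go to q2
q2 | y[x]yzyxz   read x → write x, move +1, go to q2
q2 | yx[y]zyxz   read y → write x, move -1, go to qH
qH | y[x]xzyxz
M halts after 9 transitions.

9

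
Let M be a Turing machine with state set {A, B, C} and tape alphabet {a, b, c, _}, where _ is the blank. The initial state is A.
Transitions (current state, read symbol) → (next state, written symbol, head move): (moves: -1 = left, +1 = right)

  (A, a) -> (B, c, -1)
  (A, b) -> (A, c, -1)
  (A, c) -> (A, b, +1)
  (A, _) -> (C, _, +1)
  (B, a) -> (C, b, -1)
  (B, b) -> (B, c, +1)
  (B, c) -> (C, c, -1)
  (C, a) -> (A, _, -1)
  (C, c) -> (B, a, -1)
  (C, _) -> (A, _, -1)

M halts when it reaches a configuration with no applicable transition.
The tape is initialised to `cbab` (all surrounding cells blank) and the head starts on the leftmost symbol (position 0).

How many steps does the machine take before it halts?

5

A | _[c]bab   read c → write b, move +1, go to A
A | _b[b]ab   read b → write c, move -1, go to A
A | _[b]cab   read b → write c, move -1, go to A
A | [_]ccab   read _ → write _, move +1, go to C
C | _[c]cab   read c → write a, move -1, go to B
B | [_]acab
M halts after 5 transitions.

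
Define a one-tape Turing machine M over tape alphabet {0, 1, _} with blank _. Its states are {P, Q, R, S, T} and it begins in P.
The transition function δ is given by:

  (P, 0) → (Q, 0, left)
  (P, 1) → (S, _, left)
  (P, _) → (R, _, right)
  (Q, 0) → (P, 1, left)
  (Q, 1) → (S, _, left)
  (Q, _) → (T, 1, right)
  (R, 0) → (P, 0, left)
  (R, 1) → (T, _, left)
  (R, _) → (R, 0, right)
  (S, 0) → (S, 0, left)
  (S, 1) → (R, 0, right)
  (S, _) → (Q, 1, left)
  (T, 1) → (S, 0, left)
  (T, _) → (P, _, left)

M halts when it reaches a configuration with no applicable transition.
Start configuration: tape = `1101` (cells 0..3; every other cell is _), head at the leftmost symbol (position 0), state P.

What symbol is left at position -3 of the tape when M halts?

state=P head=0 tape=___[1]101   (P,1)→(S,_,left)
state=S head=-1 tape=__[_]_101   (S,_)→(Q,1,left)
state=Q head=-2 tape=_[_]1_101   (Q,_)→(T,1,right)
state=T head=-1 tape=_1[1]_101   (T,1)→(S,0,left)
state=S head=-2 tape=_[1]0_101   (S,1)→(R,0,right)
state=R head=-1 tape=_0[0]_101   (R,0)→(P,0,left)
state=P head=-2 tape=_[0]0_101   (P,0)→(Q,0,left)
state=Q head=-3 tape=[_]00_101   (Q,_)→(T,1,right)
state=T head=-2 tape=1[0]0_101
Cell -3 holds 1 when M halts.

1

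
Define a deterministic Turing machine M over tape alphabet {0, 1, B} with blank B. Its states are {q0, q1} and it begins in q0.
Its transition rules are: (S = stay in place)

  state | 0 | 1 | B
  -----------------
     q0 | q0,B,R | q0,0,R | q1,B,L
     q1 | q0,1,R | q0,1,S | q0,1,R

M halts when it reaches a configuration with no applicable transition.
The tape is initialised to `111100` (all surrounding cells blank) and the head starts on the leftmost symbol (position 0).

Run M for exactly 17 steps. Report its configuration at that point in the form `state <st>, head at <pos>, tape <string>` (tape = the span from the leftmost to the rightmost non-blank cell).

state=q0 head=0 tape=[1]11100B   (q0,1)→(q0,0,R)
state=q0 head=1 tape=0[1]1100B   (q0,1)→(q0,0,R)
state=q0 head=2 tape=00[1]100B   (q0,1)→(q0,0,R)
state=q0 head=3 tape=000[1]00B   (q0,1)→(q0,0,R)
state=q0 head=4 tape=0000[0]0B   (q0,0)→(q0,B,R)
state=q0 head=5 tape=0000B[0]B   (q0,0)→(q0,B,R)
state=q0 head=6 tape=0000BB[B]   (q0,B)→(q1,B,L)
state=q1 head=5 tape=0000B[B]B   (q1,B)→(q0,1,R)
state=q0 head=6 tape=0000B1[B]   (q0,B)→(q1,B,L)
state=q1 head=5 tape=0000B[1]B   (q1,1)→(q0,1,S)
state=q0 head=5 tape=0000B[1]B   (q0,1)→(q0,0,R)
state=q0 head=6 tape=0000B0[B]   (q0,B)→(q1,B,L)
state=q1 head=5 tape=0000B[0]B   (q1,0)→(q0,1,R)
state=q0 head=6 tape=0000B1[B]   (q0,B)→(q1,B,L)
state=q1 head=5 tape=0000B[1]B   (q1,1)→(q0,1,S)
state=q0 head=5 tape=0000B[1]B   (q0,1)→(q0,0,R)
state=q0 head=6 tape=0000B0[B]   (q0,B)→(q1,B,L)
state=q1 head=5 tape=0000B[0]B
After 17 steps: state q1, head at 5, tape 0000B0.

state q1, head at 5, tape 0000B0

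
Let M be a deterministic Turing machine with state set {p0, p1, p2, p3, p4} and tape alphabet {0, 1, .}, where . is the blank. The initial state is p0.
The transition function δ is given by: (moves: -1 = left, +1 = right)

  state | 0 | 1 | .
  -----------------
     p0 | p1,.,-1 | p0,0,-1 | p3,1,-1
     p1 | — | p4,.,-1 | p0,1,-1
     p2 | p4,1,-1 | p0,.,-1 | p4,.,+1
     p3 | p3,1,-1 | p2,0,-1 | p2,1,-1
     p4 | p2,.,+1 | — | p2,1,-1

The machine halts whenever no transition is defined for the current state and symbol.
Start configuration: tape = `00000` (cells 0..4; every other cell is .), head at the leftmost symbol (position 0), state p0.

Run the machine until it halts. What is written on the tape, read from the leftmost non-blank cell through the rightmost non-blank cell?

state=p0 head=0 tape=....[0]0000   (p0,0)→(p1,.,-1)
state=p1 head=-1 tape=...[.].0000   (p1,.)→(p0,1,-1)
state=p0 head=-2 tape=..[.]1.0000   (p0,.)→(p3,1,-1)
state=p3 head=-3 tape=.[.]11.0000   (p3,.)→(p2,1,-1)
state=p2 head=-4 tape=[.]111.0000   (p2,.)→(p4,.,+1)
state=p4 head=-3 tape=.[1]11.0000
The non-blank tape span at halt is 111.0000.

111.0000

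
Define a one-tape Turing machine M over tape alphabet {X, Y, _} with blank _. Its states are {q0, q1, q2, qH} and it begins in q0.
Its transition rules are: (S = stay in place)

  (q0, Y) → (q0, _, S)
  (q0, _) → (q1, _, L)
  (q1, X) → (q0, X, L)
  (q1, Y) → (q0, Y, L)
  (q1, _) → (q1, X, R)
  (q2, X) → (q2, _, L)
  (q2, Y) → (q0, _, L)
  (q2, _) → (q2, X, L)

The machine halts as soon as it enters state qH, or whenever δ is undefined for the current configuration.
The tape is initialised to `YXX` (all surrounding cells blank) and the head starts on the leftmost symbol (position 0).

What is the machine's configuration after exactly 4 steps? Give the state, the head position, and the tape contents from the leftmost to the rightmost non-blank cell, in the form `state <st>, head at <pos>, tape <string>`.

state q1, head at 1, tape XXXX

q0 | _[Y]XX   read Y → write _, move S, go to q0
q0 | _[_]XX   read _ → write _, move L, go to q1
q1 | [_]_XX   read _ → write X, move R, go to q1
q1 | X[_]XX   read _ → write X, move R, go to q1
q1 | XX[X]X
After 4 steps: state q1, head at 1, tape XXXX.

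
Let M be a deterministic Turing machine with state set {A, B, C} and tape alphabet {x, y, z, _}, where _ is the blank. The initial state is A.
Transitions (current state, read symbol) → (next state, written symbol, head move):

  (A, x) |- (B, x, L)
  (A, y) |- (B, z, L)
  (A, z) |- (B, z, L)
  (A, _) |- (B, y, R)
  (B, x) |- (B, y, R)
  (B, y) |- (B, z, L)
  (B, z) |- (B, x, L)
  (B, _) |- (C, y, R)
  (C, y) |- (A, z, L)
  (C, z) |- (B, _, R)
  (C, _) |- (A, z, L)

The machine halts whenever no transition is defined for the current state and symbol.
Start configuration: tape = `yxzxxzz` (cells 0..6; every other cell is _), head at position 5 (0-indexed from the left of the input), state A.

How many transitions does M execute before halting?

18

state=A head=5 tape=_yxzxx[z]z   (A,z)→(B,z,L)
state=B head=4 tape=_yxzx[x]zz   (B,x)→(B,y,R)
state=B head=5 tape=_yxzxy[z]z   (B,z)→(B,x,L)
state=B head=4 tape=_yxzx[y]xz   (B,y)→(B,z,L)
state=B head=3 tape=_yxz[x]zxz   (B,x)→(B,y,R)
state=B head=4 tape=_yxzy[z]xz   (B,z)→(B,x,L)
state=B head=3 tape=_yxz[y]xxz   (B,y)→(B,z,L)
state=B head=2 tape=_yx[z]zxxz   (B,z)→(B,x,L)
state=B head=1 tape=_y[x]xzxxz   (B,x)→(B,y,R)
state=B head=2 tape=_yy[x]zxxz   (B,x)→(B,y,R)
state=B head=3 tape=_yyy[z]xxz   (B,z)→(B,x,L)
state=B head=2 tape=_yy[y]xxxz   (B,y)→(B,z,L)
state=B head=1 tape=_y[y]zxxxz   (B,y)→(B,z,L)
state=B head=0 tape=_[y]zzxxxz   (B,y)→(B,z,L)
state=B head=-1 tape=[_]zzzxxxz   (B,_)→(C,y,R)
state=C head=0 tape=y[z]zzxxxz   (C,z)→(B,_,R)
state=B head=1 tape=y_[z]zxxxz   (B,z)→(B,x,L)
state=B head=0 tape=y[_]xzxxxz   (B,_)→(C,y,R)
state=C head=1 tape=yy[x]zxxxz
M halts after 18 transitions.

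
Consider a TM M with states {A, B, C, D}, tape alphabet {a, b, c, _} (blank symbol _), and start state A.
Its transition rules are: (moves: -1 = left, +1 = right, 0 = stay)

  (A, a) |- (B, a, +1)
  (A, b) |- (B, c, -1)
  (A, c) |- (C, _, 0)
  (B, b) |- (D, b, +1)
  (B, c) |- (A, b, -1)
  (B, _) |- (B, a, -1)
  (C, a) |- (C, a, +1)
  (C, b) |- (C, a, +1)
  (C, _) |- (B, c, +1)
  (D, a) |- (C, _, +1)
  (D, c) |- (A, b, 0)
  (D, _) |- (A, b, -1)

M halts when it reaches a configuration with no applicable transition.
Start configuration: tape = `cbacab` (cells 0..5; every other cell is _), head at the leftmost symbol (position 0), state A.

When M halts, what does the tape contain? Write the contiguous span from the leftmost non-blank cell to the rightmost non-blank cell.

state=A head=0 tape=[c]bacab   (A,c)→(C,_,0)
state=C head=0 tape=[_]bacab   (C,_)→(B,c,+1)
state=B head=1 tape=c[b]acab   (B,b)→(D,b,+1)
state=D head=2 tape=cb[a]cab   (D,a)→(C,_,+1)
state=C head=3 tape=cb_[c]ab
The non-blank tape span at halt is cb_cab.

cb_cab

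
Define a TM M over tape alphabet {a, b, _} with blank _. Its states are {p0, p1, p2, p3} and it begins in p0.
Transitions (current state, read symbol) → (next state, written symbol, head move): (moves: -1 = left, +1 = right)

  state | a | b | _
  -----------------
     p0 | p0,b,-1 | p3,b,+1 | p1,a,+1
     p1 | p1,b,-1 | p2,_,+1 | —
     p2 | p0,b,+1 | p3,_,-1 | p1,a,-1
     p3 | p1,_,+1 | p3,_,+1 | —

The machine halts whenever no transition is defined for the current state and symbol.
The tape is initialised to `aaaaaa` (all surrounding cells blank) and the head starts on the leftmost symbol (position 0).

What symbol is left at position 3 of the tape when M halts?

_

p0 | _[a]aaaaa   read a → write b, move -1, go to p0
p0 | [_]baaaaa   read _ → write a, move +1, go to p1
p1 | a[b]aaaaa   read b → write _, move +1, go to p2
p2 | a_[a]aaaa   read a → write b, move +1, go to p0
p0 | a_b[a]aaa   read a → write b, move -1, go to p0
p0 | a_[b]baaa   read b → write b, move +1, go to p3
p3 | a_b[b]aaa   read b → write _, move +1, go to p3
p3 | a_b_[a]aa   read a → write _, move +1, go to p1
p1 | a_b__[a]a   read a → write b, move -1, go to p1
p1 | a_b_[_]ba
Cell 3 holds _ when M halts.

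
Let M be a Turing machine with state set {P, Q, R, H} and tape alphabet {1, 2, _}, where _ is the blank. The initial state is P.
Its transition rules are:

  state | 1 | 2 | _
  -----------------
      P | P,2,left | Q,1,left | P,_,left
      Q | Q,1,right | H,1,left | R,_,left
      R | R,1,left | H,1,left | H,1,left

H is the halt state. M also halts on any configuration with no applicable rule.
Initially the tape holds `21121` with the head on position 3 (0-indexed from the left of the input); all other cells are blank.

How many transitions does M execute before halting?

state=P head=3 tape=_211[2]1_   (P,2)→(Q,1,left)
state=Q head=2 tape=_21[1]11_   (Q,1)→(Q,1,right)
state=Q head=3 tape=_211[1]1_   (Q,1)→(Q,1,right)
state=Q head=4 tape=_2111[1]_   (Q,1)→(Q,1,right)
state=Q head=5 tape=_21111[_]   (Q,_)→(R,_,left)
state=R head=4 tape=_2111[1]_   (R,1)→(R,1,left)
state=R head=3 tape=_211[1]1_   (R,1)→(R,1,left)
state=R head=2 tape=_21[1]11_   (R,1)→(R,1,left)
state=R head=1 tape=_2[1]111_   (R,1)→(R,1,left)
state=R head=0 tape=_[2]1111_   (R,2)→(H,1,left)
state=H head=-1 tape=[_]11111_
M halts after 10 transitions.

10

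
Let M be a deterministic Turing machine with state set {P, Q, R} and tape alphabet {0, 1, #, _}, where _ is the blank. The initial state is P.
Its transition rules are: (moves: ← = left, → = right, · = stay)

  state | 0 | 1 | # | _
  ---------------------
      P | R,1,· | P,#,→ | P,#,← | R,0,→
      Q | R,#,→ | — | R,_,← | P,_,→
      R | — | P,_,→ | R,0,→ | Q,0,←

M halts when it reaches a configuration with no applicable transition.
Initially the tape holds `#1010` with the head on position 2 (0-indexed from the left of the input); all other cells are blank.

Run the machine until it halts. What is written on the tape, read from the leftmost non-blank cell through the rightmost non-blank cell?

#1_#_#0

P | #1[0]10__   read 0 → write 1, move ·, go to R
R | #1[1]10__   read 1 → write _, move →, go to P
P | #1_[1]0__   read 1 → write #, move →, go to P
P | #1_#[0]__   read 0 → write 1, move ·, go to R
R | #1_#[1]__   read 1 → write _, move →, go to P
P | #1_#_[_]_   read _ → write 0, move →, go to R
R | #1_#_0[_]   read _ → write 0, move ←, go to Q
Q | #1_#_[0]0   read 0 → write #, move →, go to R
R | #1_#_#[0]
The non-blank tape span at halt is #1_#_#0.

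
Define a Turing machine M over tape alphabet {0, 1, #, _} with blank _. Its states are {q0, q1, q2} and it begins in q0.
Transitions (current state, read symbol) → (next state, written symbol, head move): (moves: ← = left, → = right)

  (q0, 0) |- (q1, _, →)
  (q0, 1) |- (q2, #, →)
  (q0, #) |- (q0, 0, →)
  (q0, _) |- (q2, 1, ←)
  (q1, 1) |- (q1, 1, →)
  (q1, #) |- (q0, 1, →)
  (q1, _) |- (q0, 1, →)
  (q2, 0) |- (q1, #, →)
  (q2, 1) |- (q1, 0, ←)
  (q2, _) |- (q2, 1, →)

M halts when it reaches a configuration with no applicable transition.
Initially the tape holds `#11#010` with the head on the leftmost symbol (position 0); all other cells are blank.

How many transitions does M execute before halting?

8

q0 | [#]11#010   read # → write 0, move →, go to q0
q0 | 0[1]1#010   read 1 → write #, move →, go to q2
q2 | 0#[1]#010   read 1 → write 0, move ←, go to q1
q1 | 0[#]0#010   read # → write 1, move →, go to q0
q0 | 01[0]#010   read 0 → write _, move →, go to q1
q1 | 01_[#]010   read # → write 1, move →, go to q0
q0 | 01_1[0]10   read 0 → write _, move →, go to q1
q1 | 01_1_[1]0   read 1 → write 1, move →, go to q1
q1 | 01_1_1[0]
M halts after 8 transitions.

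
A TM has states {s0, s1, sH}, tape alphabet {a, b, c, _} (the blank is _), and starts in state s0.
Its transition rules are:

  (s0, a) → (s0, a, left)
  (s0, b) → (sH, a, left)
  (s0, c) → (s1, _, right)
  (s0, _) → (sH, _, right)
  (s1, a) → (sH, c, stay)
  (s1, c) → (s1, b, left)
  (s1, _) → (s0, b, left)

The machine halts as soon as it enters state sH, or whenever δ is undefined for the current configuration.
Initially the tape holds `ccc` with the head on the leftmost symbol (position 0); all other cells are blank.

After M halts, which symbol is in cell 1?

s0 | _[c]cc   read c → write _, move right, go to s1
s1 | __[c]c   read c → write b, move left, go to s1
s1 | _[_]bc   read _ → write b, move left, go to s0
s0 | [_]bbc   read _ → write _, move right, go to sH
sH | _[b]bc
Cell 1 holds b when M halts.

b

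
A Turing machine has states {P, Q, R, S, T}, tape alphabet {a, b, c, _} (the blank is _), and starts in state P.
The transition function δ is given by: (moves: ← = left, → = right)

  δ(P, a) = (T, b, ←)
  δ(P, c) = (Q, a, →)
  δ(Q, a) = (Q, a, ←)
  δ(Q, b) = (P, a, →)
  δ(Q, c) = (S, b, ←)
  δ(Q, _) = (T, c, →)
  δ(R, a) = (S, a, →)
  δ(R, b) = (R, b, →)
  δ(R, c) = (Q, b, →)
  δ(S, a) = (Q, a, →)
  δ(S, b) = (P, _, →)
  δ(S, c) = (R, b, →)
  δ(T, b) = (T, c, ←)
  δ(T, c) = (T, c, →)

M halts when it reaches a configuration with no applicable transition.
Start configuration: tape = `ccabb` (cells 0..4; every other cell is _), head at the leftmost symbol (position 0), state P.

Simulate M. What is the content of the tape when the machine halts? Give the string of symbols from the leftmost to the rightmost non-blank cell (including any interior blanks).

aabbb

P | [c]cabb   read c → write a, move →, go to Q
Q | a[c]abb   read c → write b, move ←, go to S
S | [a]babb   read a → write a, move →, go to Q
Q | a[b]abb   read b → write a, move →, go to P
P | aa[a]bb   read a → write b, move ←, go to T
T | a[a]bbb
The non-blank tape span at halt is aabbb.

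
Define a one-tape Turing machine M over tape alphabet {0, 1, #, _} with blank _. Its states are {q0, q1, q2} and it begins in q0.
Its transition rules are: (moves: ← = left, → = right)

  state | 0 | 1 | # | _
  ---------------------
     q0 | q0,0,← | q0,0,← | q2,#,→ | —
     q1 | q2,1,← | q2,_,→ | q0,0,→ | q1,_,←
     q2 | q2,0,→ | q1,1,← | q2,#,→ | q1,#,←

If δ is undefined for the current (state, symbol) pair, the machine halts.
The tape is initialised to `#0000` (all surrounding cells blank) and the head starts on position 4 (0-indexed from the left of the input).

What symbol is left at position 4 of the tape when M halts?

1

state=q0 head=4 tape=_#000[0]_   (q0,0)→(q0,0,←)
state=q0 head=3 tape=_#00[0]0_   (q0,0)→(q0,0,←)
state=q0 head=2 tape=_#0[0]00_   (q0,0)→(q0,0,←)
state=q0 head=1 tape=_#[0]000_   (q0,0)→(q0,0,←)
state=q0 head=0 tape=_[#]0000_   (q0,#)→(q2,#,→)
state=q2 head=1 tape=_#[0]000_   (q2,0)→(q2,0,→)
state=q2 head=2 tape=_#0[0]00_   (q2,0)→(q2,0,→)
state=q2 head=3 tape=_#00[0]0_   (q2,0)→(q2,0,→)
state=q2 head=4 tape=_#000[0]_   (q2,0)→(q2,0,→)
state=q2 head=5 tape=_#0000[_]   (q2,_)→(q1,#,←)
state=q1 head=4 tape=_#000[0]#   (q1,0)→(q2,1,←)
state=q2 head=3 tape=_#00[0]1#   (q2,0)→(q2,0,→)
state=q2 head=4 tape=_#000[1]#   (q2,1)→(q1,1,←)
state=q1 head=3 tape=_#00[0]1#   (q1,0)→(q2,1,←)
state=q2 head=2 tape=_#0[0]11#   (q2,0)→(q2,0,→)
state=q2 head=3 tape=_#00[1]1#   (q2,1)→(q1,1,←)
state=q1 head=2 tape=_#0[0]11#   (q1,0)→(q2,1,←)
state=q2 head=1 tape=_#[0]111#   (q2,0)→(q2,0,→)
state=q2 head=2 tape=_#0[1]11#   (q2,1)→(q1,1,←)
state=q1 head=1 tape=_#[0]111#   (q1,0)→(q2,1,←)
state=q2 head=0 tape=_[#]1111#   (q2,#)→(q2,#,→)
state=q2 head=1 tape=_#[1]111#   (q2,1)→(q1,1,←)
state=q1 head=0 tape=_[#]1111#   (q1,#)→(q0,0,→)
state=q0 head=1 tape=_0[1]111#   (q0,1)→(q0,0,←)
state=q0 head=0 tape=_[0]0111#   (q0,0)→(q0,0,←)
state=q0 head=-1 tape=[_]00111#
Cell 4 holds 1 when M halts.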